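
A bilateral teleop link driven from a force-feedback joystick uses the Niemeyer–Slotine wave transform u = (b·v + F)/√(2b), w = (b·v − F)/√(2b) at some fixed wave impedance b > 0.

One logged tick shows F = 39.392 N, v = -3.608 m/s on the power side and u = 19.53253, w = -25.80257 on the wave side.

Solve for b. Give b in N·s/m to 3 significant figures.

u + w = -6.2700;  u + w = √(2b)·v, so √(2b) = -6.2700/(-3.608) = 1.7378.
b = (√(2b))²/2 = 3.0200/2 = 1.5100.
(Check via u − w = 2F/√(2b): u − w = 45.3351, 2F/√(2b) = 45.3351.)

b = 1.51 N·s/m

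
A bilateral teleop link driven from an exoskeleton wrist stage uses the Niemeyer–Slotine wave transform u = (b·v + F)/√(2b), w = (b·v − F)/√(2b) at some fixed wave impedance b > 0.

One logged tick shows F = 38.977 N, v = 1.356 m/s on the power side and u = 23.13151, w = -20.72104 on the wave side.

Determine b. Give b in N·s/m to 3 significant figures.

u + w = 2.41047;  u + w = √(2b)·v, so √(2b) = 2.41047/1.356 = 1.77763.
b = (√(2b))²/2 = 3.15998/2 = 1.57999.
(Check via u − w = 2F/√(2b): u − w = 43.85255, 2F/√(2b) = 43.85270.)

b = 1.58 N·s/m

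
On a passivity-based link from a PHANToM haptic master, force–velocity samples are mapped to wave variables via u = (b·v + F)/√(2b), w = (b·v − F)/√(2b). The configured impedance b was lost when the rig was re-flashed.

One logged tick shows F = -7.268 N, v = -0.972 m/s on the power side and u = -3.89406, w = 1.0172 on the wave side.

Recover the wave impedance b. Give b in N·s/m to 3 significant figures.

b = 4.38 N·s/m

u + w = -2.87686;  u + w = √(2b)·v, so √(2b) = -2.87686/(-0.972) = 2.95973.
b = (√(2b))²/2 = 8.76002/2 = 4.38001.
(Check via u − w = 2F/√(2b): u − w = -4.91126, 2F/√(2b) = -4.91125.)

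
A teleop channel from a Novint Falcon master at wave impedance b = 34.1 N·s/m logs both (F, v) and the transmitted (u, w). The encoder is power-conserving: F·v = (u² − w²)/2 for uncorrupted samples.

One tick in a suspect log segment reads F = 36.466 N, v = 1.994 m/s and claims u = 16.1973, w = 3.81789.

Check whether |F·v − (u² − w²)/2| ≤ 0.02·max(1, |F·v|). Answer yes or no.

F·v = 36.466×1.994 = 72.71320 W.
(u² − w²)/2 = (262.35253 − 14.57628)/2 = 123.88812 W.
|Δ| = 51.17492;  2% of max(1, |F·v|) = 1.45426.

no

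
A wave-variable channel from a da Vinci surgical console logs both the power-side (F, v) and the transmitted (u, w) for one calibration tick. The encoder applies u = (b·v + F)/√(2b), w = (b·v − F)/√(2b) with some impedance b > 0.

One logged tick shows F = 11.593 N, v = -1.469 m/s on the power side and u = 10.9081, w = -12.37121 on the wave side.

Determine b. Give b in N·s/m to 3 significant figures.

u + w = -1.4631;  u + w = √(2b)·v, so √(2b) = -1.4631/(-1.469) = 0.9960.
b = (√(2b))²/2 = 0.9920/2 = 0.4960.
(Check via u − w = 2F/√(2b): u − w = 23.2793, 2F/√(2b) = 23.2793.)

b = 0.496 N·s/m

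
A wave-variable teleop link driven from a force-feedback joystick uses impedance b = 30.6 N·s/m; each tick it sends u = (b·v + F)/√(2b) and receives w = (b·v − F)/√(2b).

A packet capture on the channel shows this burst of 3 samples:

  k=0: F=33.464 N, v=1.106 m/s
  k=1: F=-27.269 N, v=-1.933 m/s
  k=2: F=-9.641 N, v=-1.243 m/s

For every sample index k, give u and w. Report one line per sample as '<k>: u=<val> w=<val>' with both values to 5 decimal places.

0: u=8.60376 w=0.04852
1: u=-11.04670 w=-4.07524
2: u=-6.09441 w=-3.62964

k=0: b·v=30.6×1.106=33.84360; √(2b)=7.82304; u=(33.84360+33.464)/7.82304=8.60376, w=(33.84360−33.464)/7.82304=0.04852
k=1: b·v=30.6×(-1.933)=-59.14980; √(2b)=7.82304; u=(-59.14980+(-27.269))/7.82304=-11.04670, w=(-59.14980−(-27.269))/7.82304=-4.07524
k=2: b·v=30.6×(-1.243)=-38.03580; √(2b)=7.82304; u=(-38.03580+(-9.641))/7.82304=-6.09441, w=(-38.03580−(-9.641))/7.82304=-3.62964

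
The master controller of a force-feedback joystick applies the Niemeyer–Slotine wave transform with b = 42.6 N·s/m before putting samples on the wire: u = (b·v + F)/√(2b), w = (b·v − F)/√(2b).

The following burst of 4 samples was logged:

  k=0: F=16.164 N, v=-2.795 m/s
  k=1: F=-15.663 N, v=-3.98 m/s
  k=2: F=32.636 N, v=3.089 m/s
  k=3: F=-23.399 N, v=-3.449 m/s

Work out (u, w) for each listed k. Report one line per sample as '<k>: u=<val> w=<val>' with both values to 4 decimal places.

k=0: b·v=42.6×(-2.795)=-119.0670; √(2b)=9.2304; u=(-119.0670+16.164)/9.2304=-11.1483, w=(-119.0670−16.164)/9.2304=-14.6506
k=1: b·v=42.6×(-3.98)=-169.5480; √(2b)=9.2304; u=(-169.5480+(-15.663))/9.2304=-20.0654, w=(-169.5480−(-15.663))/9.2304=-16.6716
k=2: b·v=42.6×3.089=131.5914; √(2b)=9.2304; u=(131.5914+32.636)/9.2304=17.7920, w=(131.5914−32.636)/9.2304=10.7206
k=3: b·v=42.6×(-3.449)=-146.9274; √(2b)=9.2304; u=(-146.9274+(-23.399))/9.2304=-18.4528, w=(-146.9274−(-23.399))/9.2304=-13.3828

0: u=-11.1483 w=-14.6506
1: u=-20.0654 w=-16.6716
2: u=17.7920 w=10.7206
3: u=-18.4528 w=-13.3828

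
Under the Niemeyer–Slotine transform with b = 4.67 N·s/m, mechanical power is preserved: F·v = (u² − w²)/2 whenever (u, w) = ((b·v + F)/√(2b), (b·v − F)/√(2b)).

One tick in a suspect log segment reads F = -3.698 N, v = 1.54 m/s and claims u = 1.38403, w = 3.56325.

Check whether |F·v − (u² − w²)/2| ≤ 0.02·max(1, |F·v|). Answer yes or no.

no

F·v = (-3.698)×1.54 = -5.69492 W.
(u² − w²)/2 = (1.91554 − 12.69675)/2 = -5.39061 W.
|Δ| = 0.30431;  2% of max(1, |F·v|) = 0.11390.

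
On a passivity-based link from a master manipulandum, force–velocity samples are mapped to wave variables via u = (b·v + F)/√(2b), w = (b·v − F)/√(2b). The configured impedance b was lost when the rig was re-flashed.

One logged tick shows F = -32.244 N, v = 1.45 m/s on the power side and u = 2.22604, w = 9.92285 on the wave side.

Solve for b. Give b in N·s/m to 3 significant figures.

u + w = 12.1489;  u + w = √(2b)·v, so √(2b) = 12.1489/1.45 = 8.3785.
b = (√(2b))²/2 = 70.2000/2 = 35.1000.
(Check via u − w = 2F/√(2b): u − w = -7.6968, 2F/√(2b) = -7.6968.)

b = 35.1 N·s/m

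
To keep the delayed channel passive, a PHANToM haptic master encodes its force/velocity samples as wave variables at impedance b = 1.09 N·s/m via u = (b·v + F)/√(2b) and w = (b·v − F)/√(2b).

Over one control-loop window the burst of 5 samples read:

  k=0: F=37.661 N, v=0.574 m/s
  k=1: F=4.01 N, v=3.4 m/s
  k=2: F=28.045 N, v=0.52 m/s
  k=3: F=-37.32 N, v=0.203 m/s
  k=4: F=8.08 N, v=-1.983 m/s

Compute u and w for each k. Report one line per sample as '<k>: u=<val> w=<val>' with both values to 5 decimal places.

0: u=25.93100 w=-25.08350
1: u=5.22593 w=-0.20589
2: u=19.37836 w=-18.61059
3: u=-25.12643 w=25.42616
4: u=4.00853 w=-6.93640

k=0: b·v=1.09×0.574=0.62566; √(2b)=1.47648; u=(0.62566+37.661)/1.47648=25.93100, w=(0.62566−37.661)/1.47648=-25.08350
k=1: b·v=1.09×3.4=3.70600; √(2b)=1.47648; u=(3.70600+4.01)/1.47648=5.22593, w=(3.70600−4.01)/1.47648=-0.20589
k=2: b·v=1.09×0.52=0.56680; √(2b)=1.47648; u=(0.56680+28.045)/1.47648=19.37836, w=(0.56680−28.045)/1.47648=-18.61059
k=3: b·v=1.09×0.203=0.22127; √(2b)=1.47648; u=(0.22127+(-37.32))/1.47648=-25.12643, w=(0.22127−(-37.32))/1.47648=25.42616
k=4: b·v=1.09×(-1.983)=-2.16147; √(2b)=1.47648; u=(-2.16147+8.08)/1.47648=4.00853, w=(-2.16147−8.08)/1.47648=-6.93640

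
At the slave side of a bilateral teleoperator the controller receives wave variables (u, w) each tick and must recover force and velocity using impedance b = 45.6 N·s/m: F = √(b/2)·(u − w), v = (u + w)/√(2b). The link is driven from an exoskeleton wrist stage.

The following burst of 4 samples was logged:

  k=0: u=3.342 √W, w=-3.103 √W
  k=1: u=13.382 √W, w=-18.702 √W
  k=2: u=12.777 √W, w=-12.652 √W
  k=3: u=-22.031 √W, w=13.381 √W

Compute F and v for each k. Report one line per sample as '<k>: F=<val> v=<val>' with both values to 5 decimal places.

k=0: u−w=6.44500, u+w=0.23900; √(b/2)=4.77493, √(2b)=9.54987; F=4.77493×6.445=30.77445, v=0.23900/9.54987=0.02503
k=1: u−w=32.08400, u+w=-5.32000; √(b/2)=4.77493, √(2b)=9.54987; F=4.77493×32.084=153.19900, v=-5.32000/9.54987=-0.55708
k=2: u−w=25.42900, u+w=0.12500; √(b/2)=4.77493, √(2b)=9.54987; F=4.77493×25.429=121.42181, v=0.12500/9.54987=0.01309
k=3: u−w=-35.41200, u+w=-8.65000; √(b/2)=4.77493, √(2b)=9.54987; F=4.77493×(-35.412)=-169.08998, v=-8.65000/9.54987=-0.90577

0: F=30.77445 v=0.02503
1: F=153.19900 v=-0.55708
2: F=121.42181 v=0.01309
3: F=-169.08998 v=-0.90577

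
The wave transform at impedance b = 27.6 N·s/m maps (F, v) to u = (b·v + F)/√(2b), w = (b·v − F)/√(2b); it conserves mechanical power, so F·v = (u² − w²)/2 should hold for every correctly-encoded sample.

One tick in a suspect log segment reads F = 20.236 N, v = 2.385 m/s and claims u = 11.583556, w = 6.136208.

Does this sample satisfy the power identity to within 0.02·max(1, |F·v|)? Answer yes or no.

F·v = 20.236×2.385 = 48.262860 W.
(u² − w²)/2 = (134.178770 − 37.653049)/2 = 48.262860 W.
|Δ| = 0.000000;  2% of max(1, |F·v|) = 0.965257.

yes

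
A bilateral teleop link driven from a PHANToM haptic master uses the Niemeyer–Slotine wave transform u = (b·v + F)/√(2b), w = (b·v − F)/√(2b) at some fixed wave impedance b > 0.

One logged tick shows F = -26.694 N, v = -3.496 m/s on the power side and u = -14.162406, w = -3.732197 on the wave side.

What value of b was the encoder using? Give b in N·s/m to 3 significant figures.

b = 13.1 N·s/m

u + w = -17.894603;  u + w = √(2b)·v, so √(2b) = -17.894603/(-3.496) = 5.118594.
b = (√(2b))²/2 = 26.200000/2 = 13.100000.
(Check via u − w = 2F/√(2b): u − w = -10.430209, 2F/√(2b) = -10.430209.)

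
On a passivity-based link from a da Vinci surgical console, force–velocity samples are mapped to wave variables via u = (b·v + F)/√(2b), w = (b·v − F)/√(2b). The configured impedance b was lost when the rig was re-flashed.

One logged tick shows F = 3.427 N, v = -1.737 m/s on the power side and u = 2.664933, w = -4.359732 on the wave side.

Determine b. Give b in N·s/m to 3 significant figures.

b = 0.476 N·s/m

u + w = -1.694799;  u + w = √(2b)·v, so √(2b) = -1.694799/(-1.737) = 0.975705.
b = (√(2b))²/2 = 0.952000/2 = 0.476000.
(Check via u − w = 2F/√(2b): u − w = 7.024665, 2F/√(2b) = 7.024667.)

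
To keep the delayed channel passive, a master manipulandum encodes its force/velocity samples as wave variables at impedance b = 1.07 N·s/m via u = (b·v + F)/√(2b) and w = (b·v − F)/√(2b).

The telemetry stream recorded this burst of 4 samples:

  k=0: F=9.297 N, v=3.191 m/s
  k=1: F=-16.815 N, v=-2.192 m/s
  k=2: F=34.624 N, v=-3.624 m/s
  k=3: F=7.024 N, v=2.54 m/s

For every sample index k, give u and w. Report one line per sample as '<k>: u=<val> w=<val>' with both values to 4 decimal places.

0: u=8.6893 w=-4.0213
1: u=-13.0978 w=9.8912
2: u=21.0178 w=-26.3192
3: u=6.6594 w=-2.9437

k=0: b·v=1.07×3.191=3.4144; √(2b)=1.4629; u=(3.4144+9.297)/1.4629=8.6893, w=(3.4144−9.297)/1.4629=-4.0213
k=1: b·v=1.07×(-2.192)=-2.3454; √(2b)=1.4629; u=(-2.3454+(-16.815))/1.4629=-13.0978, w=(-2.3454−(-16.815))/1.4629=9.8912
k=2: b·v=1.07×(-3.624)=-3.8777; √(2b)=1.4629; u=(-3.8777+34.624)/1.4629=21.0178, w=(-3.8777−34.624)/1.4629=-26.3192
k=3: b·v=1.07×2.54=2.7178; √(2b)=1.4629; u=(2.7178+7.024)/1.4629=6.6594, w=(2.7178−7.024)/1.4629=-2.9437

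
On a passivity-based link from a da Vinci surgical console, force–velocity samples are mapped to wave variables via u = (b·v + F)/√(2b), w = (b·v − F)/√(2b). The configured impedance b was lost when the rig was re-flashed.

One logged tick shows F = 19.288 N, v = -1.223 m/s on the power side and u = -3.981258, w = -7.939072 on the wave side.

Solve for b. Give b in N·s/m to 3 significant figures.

u + w = -11.920330;  u + w = √(2b)·v, so √(2b) = -11.920330/(-1.223) = 9.746795.
b = (√(2b))²/2 = 95.000008/2 = 47.500004.
(Check via u − w = 2F/√(2b): u − w = 3.957814, 2F/√(2b) = 3.957814.)

b = 47.5 N·s/m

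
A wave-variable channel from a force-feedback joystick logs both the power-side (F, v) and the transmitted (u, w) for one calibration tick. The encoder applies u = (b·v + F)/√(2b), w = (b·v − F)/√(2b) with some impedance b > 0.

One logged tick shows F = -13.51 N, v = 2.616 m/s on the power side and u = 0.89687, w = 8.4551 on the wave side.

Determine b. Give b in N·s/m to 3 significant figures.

u + w = 9.3520;  u + w = √(2b)·v, so √(2b) = 9.3520/2.616 = 3.5749.
b = (√(2b))²/2 = 12.7800/2 = 6.3900.
(Check via u − w = 2F/√(2b): u − w = -7.5582, 2F/√(2b) = -7.5582.)

b = 6.39 N·s/m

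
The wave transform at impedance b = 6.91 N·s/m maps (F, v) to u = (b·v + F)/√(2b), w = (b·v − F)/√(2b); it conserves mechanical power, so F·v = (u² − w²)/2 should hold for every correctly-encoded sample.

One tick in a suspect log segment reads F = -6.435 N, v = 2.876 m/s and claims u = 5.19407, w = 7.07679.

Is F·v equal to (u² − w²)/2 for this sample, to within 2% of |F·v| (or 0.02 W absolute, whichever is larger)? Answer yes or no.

F·v = (-6.435)×2.876 = -18.50706 W.
(u² − w²)/2 = (26.97836 − 50.08096)/2 = -11.55130 W.
|Δ| = 6.95576;  2% of max(1, |F·v|) = 0.37014.

no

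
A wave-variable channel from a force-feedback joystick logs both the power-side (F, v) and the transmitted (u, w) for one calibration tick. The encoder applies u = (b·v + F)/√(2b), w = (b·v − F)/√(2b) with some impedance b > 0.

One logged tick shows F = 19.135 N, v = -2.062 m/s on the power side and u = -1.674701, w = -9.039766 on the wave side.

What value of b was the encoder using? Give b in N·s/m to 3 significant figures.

u + w = -10.714467;  u + w = √(2b)·v, so √(2b) = -10.714467/(-2.062) = 5.196153.
b = (√(2b))²/2 = 27.000004/2 = 13.500002.
(Check via u − w = 2F/√(2b): u − w = 7.365065, 2F/√(2b) = 7.365064.)

b = 13.5 N·s/m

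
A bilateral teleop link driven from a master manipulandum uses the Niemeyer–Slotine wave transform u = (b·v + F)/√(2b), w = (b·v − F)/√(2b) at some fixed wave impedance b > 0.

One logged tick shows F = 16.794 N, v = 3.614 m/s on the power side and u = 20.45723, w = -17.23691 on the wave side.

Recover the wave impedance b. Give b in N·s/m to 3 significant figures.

b = 0.397 N·s/m

u + w = 3.22032;  u + w = √(2b)·v, so √(2b) = 3.22032/3.614 = 0.89107.
b = (√(2b))²/2 = 0.79400/2 = 0.39700.
(Check via u − w = 2F/√(2b): u − w = 37.69414, 2F/√(2b) = 37.69409.)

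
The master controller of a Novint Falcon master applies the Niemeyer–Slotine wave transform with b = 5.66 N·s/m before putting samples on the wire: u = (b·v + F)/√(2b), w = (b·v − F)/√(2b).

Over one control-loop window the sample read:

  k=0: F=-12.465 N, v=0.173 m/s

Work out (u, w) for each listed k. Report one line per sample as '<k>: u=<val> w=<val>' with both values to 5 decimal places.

k=0: b·v=5.66×0.173=0.97918; √(2b)=3.36452; u=(0.97918+(-12.465))/3.36452=-3.41381, w=(0.97918−(-12.465))/3.36452=3.99587

0: u=-3.41381 w=3.99587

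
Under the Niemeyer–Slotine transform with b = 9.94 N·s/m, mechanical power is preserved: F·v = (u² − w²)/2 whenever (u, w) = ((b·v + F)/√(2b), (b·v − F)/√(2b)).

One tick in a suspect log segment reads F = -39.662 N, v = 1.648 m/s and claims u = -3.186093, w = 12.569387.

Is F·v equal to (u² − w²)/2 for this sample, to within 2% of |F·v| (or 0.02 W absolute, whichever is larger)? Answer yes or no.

F·v = (-39.662)×1.648 = -65.362976 W.
(u² − w²)/2 = (10.151189 − 157.989490)/2 = -73.919150 W.
|Δ| = 8.556174;  2% of max(1, |F·v|) = 1.307260.

no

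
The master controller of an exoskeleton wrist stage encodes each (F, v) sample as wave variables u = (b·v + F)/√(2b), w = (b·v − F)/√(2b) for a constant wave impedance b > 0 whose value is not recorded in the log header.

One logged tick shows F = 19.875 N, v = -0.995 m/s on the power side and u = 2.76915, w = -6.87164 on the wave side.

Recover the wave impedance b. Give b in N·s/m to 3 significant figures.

b = 8.5 N·s/m

u + w = -4.10249;  u + w = √(2b)·v, so √(2b) = -4.10249/(-0.995) = 4.12311.
b = (√(2b))²/2 = 17.00000/2 = 8.50000.
(Check via u − w = 2F/√(2b): u − w = 9.64079, 2F/√(2b) = 9.64079.)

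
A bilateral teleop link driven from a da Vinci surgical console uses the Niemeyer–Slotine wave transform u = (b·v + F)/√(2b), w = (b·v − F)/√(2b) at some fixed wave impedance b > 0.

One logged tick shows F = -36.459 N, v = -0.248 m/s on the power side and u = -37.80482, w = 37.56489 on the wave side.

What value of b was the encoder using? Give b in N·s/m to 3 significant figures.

u + w = -0.23993;  u + w = √(2b)·v, so √(2b) = -0.23993/(-0.248) = 0.96746.
b = (√(2b))²/2 = 0.93598/2 = 0.46799.
(Check via u − w = 2F/√(2b): u − w = -75.36971, 2F/√(2b) = -75.37058.)

b = 0.468 N·s/m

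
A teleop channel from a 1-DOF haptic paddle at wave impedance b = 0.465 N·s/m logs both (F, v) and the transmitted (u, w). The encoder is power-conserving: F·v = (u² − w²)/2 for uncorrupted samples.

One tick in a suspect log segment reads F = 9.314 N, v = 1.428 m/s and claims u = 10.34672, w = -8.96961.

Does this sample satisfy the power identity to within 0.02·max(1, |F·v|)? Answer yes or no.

F·v = 9.314×1.428 = 13.3004 W.
(u² − w²)/2 = (107.0546 − 80.4539)/2 = 13.3004 W.
|Δ| = 0.0000;  2% of max(1, |F·v|) = 0.2660.

yes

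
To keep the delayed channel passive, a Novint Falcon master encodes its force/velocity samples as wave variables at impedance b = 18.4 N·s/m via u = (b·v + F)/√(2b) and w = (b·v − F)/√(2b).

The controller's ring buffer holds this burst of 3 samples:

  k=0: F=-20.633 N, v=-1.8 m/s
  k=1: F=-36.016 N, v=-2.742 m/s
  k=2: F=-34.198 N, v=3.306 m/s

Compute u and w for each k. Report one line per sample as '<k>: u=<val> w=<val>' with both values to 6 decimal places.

0: u=-8.860920 w=-2.058421
1: u=-14.253960 w=-2.379836
2: u=4.390221 w=15.664968

k=0: b·v=18.4×(-1.8)=-33.120000; √(2b)=6.066300; u=(-33.120000+(-20.633))/6.066300=-8.860920, w=(-33.120000−(-20.633))/6.066300=-2.058421
k=1: b·v=18.4×(-2.742)=-50.452800; √(2b)=6.066300; u=(-50.452800+(-36.016))/6.066300=-14.253960, w=(-50.452800−(-36.016))/6.066300=-2.379836
k=2: b·v=18.4×3.306=60.830400; √(2b)=6.066300; u=(60.830400+(-34.198))/6.066300=4.390221, w=(60.830400−(-34.198))/6.066300=15.664968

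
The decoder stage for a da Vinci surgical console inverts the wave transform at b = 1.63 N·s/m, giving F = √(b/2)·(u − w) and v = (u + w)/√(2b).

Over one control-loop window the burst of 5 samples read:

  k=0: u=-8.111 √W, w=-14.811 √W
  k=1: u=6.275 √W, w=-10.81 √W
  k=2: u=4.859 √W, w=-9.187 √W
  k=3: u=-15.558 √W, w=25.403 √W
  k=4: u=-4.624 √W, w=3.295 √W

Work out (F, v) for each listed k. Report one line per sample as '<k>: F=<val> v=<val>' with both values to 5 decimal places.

0: F=6.04858 v=-12.69532
1: F=15.42389 v=-2.51170
2: F=12.68036 v=-2.39706
3: F=-36.97851 v=5.45264
4: F=-7.14906 v=-0.73607

k=0: u−w=6.70000, u+w=-22.92200; √(b/2)=0.90277, √(2b)=1.80555; F=0.90277×6.7=6.04858, v=-22.92200/1.80555=-12.69532
k=1: u−w=17.08500, u+w=-4.53500; √(b/2)=0.90277, √(2b)=1.80555; F=0.90277×17.085=15.42389, v=-4.53500/1.80555=-2.51170
k=2: u−w=14.04600, u+w=-4.32800; √(b/2)=0.90277, √(2b)=1.80555; F=0.90277×14.046=12.68036, v=-4.32800/1.80555=-2.39706
k=3: u−w=-40.96100, u+w=9.84500; √(b/2)=0.90277, √(2b)=1.80555; F=0.90277×(-40.961)=-36.97851, v=9.84500/1.80555=5.45264
k=4: u−w=-7.91900, u+w=-1.32900; √(b/2)=0.90277, √(2b)=1.80555; F=0.90277×(-7.919)=-7.14906, v=-1.32900/1.80555=-0.73607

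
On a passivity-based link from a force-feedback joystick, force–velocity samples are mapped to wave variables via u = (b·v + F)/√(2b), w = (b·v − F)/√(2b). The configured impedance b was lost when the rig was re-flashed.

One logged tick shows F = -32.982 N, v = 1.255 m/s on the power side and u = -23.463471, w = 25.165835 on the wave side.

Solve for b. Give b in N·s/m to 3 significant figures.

b = 0.92 N·s/m

u + w = 1.702364;  u + w = √(2b)·v, so √(2b) = 1.702364/1.255 = 1.356465.
b = (√(2b))²/2 = 1.839998/2 = 0.919999.
(Check via u − w = 2F/√(2b): u − w = -48.629306, 2F/√(2b) = -48.629330.)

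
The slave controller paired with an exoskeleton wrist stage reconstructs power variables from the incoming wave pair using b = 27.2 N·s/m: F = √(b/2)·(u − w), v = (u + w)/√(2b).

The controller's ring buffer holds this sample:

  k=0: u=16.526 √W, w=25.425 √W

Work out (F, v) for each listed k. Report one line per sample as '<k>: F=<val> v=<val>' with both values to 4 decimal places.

k=0: u−w=-8.8990, u+w=41.9510; √(b/2)=3.6878, √(2b)=7.3756; F=3.6878×(-8.899)=-32.8179, v=41.9510/7.3756=5.6878

0: F=-32.8179 v=5.6878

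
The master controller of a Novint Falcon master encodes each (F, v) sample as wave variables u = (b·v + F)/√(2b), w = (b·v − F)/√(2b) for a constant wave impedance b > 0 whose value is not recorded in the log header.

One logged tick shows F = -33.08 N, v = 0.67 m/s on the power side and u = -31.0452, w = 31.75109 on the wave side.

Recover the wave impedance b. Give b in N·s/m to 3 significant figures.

b = 0.555 N·s/m

u + w = 0.7059;  u + w = √(2b)·v, so √(2b) = 0.7059/0.67 = 1.0536.
b = (√(2b))²/2 = 1.1100/2 = 0.5550.
(Check via u − w = 2F/√(2b): u − w = -62.7963, 2F/√(2b) = -62.7962.)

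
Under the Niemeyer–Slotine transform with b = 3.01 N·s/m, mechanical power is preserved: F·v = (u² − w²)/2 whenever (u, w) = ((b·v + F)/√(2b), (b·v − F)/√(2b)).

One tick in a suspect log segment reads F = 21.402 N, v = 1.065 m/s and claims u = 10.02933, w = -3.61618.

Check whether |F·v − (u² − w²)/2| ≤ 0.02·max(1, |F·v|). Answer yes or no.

no

F·v = 21.402×1.065 = 22.7931 W.
(u² − w²)/2 = (100.5875 − 13.0768)/2 = 43.7554 W.
|Δ| = 20.9622;  2% of max(1, |F·v|) = 0.4559.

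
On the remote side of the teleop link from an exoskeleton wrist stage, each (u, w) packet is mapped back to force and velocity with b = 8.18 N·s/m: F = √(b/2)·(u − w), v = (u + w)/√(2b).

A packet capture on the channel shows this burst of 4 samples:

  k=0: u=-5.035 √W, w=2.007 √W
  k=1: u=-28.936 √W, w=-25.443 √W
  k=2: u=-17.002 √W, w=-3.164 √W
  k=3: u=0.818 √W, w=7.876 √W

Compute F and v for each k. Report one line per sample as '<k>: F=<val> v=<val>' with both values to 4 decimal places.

0: F=-14.2416 v=-0.7486
1: F=-7.0642 v=-13.4443
2: F=-27.9856 v=-4.9857
3: F=-14.2739 v=2.1495

k=0: u−w=-7.0420, u+w=-3.0280; √(b/2)=2.0224, √(2b)=4.0447; F=2.0224×(-7.042)=-14.2416, v=-3.0280/4.0447=-0.7486
k=1: u−w=-3.4930, u+w=-54.3790; √(b/2)=2.0224, √(2b)=4.0447; F=2.0224×(-3.493)=-7.0642, v=-54.3790/4.0447=-13.4443
k=2: u−w=-13.8380, u+w=-20.1660; √(b/2)=2.0224, √(2b)=4.0447; F=2.0224×(-13.838)=-27.9856, v=-20.1660/4.0447=-4.9857
k=3: u−w=-7.0580, u+w=8.6940; √(b/2)=2.0224, √(2b)=4.0447; F=2.0224×(-7.058)=-14.2739, v=8.6940/4.0447=2.1495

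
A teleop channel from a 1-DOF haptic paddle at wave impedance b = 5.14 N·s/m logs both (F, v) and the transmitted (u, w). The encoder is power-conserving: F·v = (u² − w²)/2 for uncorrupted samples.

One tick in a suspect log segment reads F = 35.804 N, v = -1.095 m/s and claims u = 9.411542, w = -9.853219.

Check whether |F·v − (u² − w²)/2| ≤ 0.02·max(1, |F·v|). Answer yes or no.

F·v = 35.804×(-1.095) = -39.205380 W.
(u² − w²)/2 = (88.577123 − 97.085925)/2 = -4.254401 W.
|Δ| = 34.950979;  2% of max(1, |F·v|) = 0.784108.

no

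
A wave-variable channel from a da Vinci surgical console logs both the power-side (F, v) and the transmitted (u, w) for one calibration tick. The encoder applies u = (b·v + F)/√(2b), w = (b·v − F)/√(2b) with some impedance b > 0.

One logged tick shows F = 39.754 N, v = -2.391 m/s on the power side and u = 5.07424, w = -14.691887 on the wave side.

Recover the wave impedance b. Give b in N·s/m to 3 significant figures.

b = 8.09 N·s/m

u + w = -9.617647;  u + w = √(2b)·v, so √(2b) = -9.617647/(-2.391) = 4.022437.
b = (√(2b))²/2 = 16.180000/2 = 8.090000.
(Check via u − w = 2F/√(2b): u − w = 19.766127, 2F/√(2b) = 19.766127.)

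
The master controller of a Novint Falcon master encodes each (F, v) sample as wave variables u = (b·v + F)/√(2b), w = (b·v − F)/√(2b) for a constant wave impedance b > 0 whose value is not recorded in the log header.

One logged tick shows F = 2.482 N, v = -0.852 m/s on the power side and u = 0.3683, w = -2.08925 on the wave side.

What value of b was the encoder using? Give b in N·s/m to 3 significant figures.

u + w = -1.72095;  u + w = √(2b)·v, so √(2b) = -1.72095/(-0.852) = 2.01989.
b = (√(2b))²/2 = 4.07997/2 = 2.03999.
(Check via u − w = 2F/√(2b): u − w = 2.45755, 2F/√(2b) = 2.45755.)

b = 2.04 N·s/m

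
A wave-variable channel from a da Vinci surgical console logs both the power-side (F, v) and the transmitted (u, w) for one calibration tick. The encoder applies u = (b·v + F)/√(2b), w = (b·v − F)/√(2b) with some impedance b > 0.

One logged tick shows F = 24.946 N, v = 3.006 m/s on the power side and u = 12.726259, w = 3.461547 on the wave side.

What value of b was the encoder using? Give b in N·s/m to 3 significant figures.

b = 14.5 N·s/m

u + w = 16.187806;  u + w = √(2b)·v, so √(2b) = 16.187806/3.006 = 5.385165.
b = (√(2b))²/2 = 29.000002/2 = 14.500001.
(Check via u − w = 2F/√(2b): u − w = 9.264712, 2F/√(2b) = 9.264711.)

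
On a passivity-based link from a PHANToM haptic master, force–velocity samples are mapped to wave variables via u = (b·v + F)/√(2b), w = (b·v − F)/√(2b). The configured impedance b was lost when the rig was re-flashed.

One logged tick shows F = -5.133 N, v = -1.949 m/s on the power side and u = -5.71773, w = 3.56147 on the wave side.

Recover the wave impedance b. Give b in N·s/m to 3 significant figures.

u + w = -2.15626;  u + w = √(2b)·v, so √(2b) = -2.15626/(-1.949) = 1.10634.
b = (√(2b))²/2 = 1.22399/2 = 0.61200.
(Check via u − w = 2F/√(2b): u − w = -9.27920, 2F/√(2b) = -9.27923.)

b = 0.612 N·s/m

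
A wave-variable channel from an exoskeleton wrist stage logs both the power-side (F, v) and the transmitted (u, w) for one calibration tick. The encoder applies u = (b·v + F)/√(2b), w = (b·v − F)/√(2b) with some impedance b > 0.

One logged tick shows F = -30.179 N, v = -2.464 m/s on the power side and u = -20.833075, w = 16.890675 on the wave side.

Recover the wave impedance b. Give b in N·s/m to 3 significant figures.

u + w = -3.942400;  u + w = √(2b)·v, so √(2b) = -3.942400/(-2.464) = 1.600000.
b = (√(2b))²/2 = 2.560000/2 = 1.280000.
(Check via u − w = 2F/√(2b): u − w = -37.723750, 2F/√(2b) = -37.723750.)

b = 1.28 N·s/m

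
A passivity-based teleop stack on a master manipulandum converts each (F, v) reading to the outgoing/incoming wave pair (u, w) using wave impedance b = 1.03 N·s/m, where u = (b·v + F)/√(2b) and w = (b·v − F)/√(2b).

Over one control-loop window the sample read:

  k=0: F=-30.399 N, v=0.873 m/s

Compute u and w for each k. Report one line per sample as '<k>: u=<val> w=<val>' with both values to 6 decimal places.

k=0: b·v=1.03×0.873=0.899190; √(2b)=1.435270; u=(0.899190+(-30.399))/1.435270=-20.553492, w=(0.899190−(-30.399))/1.435270=21.806482

0: u=-20.553492 w=21.806482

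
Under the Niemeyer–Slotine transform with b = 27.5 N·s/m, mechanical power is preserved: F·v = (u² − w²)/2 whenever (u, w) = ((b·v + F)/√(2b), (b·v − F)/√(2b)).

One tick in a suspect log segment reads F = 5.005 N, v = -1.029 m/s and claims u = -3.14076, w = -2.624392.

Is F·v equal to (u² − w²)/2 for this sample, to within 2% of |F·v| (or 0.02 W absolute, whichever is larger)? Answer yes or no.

no

F·v = 5.005×(-1.029) = -5.150145 W.
(u² − w²)/2 = (9.864373 − 6.887433)/2 = 1.488470 W.
|Δ| = 6.638615;  2% of max(1, |F·v|) = 0.103003.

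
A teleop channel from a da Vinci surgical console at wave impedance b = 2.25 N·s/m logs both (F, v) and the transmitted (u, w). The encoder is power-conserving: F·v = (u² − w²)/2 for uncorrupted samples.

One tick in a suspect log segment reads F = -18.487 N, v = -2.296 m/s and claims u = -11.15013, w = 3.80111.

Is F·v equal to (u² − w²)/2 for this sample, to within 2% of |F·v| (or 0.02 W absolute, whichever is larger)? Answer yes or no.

no

F·v = (-18.487)×(-2.296) = 42.4462 W.
(u² − w²)/2 = (124.3254 − 14.4484)/2 = 54.9385 W.
|Δ| = 12.4923;  2% of max(1, |F·v|) = 0.8489.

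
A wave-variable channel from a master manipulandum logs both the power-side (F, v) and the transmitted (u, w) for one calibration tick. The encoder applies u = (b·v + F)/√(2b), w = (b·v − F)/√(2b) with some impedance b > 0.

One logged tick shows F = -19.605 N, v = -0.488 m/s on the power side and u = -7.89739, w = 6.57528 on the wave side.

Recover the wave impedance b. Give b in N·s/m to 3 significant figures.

b = 3.67 N·s/m

u + w = -1.3221;  u + w = √(2b)·v, so √(2b) = -1.3221/(-0.488) = 2.7092.
b = (√(2b))²/2 = 7.3400/2 = 3.6700.
(Check via u − w = 2F/√(2b): u − w = -14.4727, 2F/√(2b) = -14.4727.)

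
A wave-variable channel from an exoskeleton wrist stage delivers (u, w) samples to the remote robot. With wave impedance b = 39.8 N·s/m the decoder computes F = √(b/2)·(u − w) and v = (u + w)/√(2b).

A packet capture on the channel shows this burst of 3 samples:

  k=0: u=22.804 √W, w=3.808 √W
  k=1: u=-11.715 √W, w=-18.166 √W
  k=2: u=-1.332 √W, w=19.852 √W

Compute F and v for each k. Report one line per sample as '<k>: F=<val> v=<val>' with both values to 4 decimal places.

k=0: u−w=18.9960, u+w=26.6120; √(b/2)=4.4609, √(2b)=8.9219; F=4.4609×18.996=84.7400, v=26.6120/8.9219=2.9828
k=1: u−w=6.4510, u+w=-29.8810; √(b/2)=4.4609, √(2b)=8.9219; F=4.4609×6.451=28.7775, v=-29.8810/8.9219=-3.3492
k=2: u−w=-21.1840, u+w=18.5200; √(b/2)=4.4609, √(2b)=8.9219; F=4.4609×(-21.184)=-94.5006, v=18.5200/8.9219=2.0758

0: F=84.7400 v=2.9828
1: F=28.7775 v=-3.3492
2: F=-94.5006 v=2.0758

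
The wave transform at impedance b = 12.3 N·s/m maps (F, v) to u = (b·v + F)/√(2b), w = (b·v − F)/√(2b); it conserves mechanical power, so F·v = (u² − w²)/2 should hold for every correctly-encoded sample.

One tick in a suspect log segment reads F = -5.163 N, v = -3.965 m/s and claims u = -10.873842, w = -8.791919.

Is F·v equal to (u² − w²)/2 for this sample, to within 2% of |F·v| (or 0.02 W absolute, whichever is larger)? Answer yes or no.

F·v = (-5.163)×(-3.965) = 20.471295 W.
(u² − w²)/2 = (118.240440 − 77.297840)/2 = 20.471300 W.
|Δ| = 0.000005;  2% of max(1, |F·v|) = 0.409426.

yes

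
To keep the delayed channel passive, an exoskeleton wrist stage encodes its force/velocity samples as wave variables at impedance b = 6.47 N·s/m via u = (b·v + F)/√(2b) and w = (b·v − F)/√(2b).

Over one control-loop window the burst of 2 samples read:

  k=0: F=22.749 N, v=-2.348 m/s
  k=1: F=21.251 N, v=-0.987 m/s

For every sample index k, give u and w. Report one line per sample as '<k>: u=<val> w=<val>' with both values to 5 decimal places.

0: u=2.10091 w=-10.54719
1: u=4.13239 w=-7.68284

k=0: b·v=6.47×(-2.348)=-15.19156; √(2b)=3.59722; u=(-15.19156+22.749)/3.59722=2.10091, w=(-15.19156−22.749)/3.59722=-10.54719
k=1: b·v=6.47×(-0.987)=-6.38589; √(2b)=3.59722; u=(-6.38589+21.251)/3.59722=4.13239, w=(-6.38589−21.251)/3.59722=-7.68284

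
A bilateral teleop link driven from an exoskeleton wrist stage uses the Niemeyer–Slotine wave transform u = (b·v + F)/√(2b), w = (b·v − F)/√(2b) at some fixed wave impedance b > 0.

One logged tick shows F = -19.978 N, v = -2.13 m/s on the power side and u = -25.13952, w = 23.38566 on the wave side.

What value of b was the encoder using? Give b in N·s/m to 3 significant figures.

b = 0.339 N·s/m

u + w = -1.75386;  u + w = √(2b)·v, so √(2b) = -1.75386/(-2.13) = 0.82341.
b = (√(2b))²/2 = 0.67800/2 = 0.33900.
(Check via u − w = 2F/√(2b): u − w = -48.52518, 2F/√(2b) = -48.52513.)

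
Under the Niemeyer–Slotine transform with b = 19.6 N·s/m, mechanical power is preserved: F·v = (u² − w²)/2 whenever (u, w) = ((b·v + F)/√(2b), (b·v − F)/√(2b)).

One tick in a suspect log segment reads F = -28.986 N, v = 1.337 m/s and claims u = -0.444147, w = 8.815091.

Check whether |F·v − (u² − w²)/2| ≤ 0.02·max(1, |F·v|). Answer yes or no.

yes

F·v = (-28.986)×1.337 = -38.754282 W.
(u² − w²)/2 = (0.197267 − 77.705829)/2 = -38.754281 W.
|Δ| = 0.000001;  2% of max(1, |F·v|) = 0.775086.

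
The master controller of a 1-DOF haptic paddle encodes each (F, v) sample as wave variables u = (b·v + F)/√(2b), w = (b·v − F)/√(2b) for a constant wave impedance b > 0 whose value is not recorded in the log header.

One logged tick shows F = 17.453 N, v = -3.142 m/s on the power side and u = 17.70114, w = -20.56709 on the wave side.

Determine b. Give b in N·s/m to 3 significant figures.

b = 0.416 N·s/m

u + w = -2.8660;  u + w = √(2b)·v, so √(2b) = -2.8660/(-3.142) = 0.9121.
b = (√(2b))²/2 = 0.8320/2 = 0.4160.
(Check via u − w = 2F/√(2b): u − w = 38.2682, 2F/√(2b) = 38.2682.)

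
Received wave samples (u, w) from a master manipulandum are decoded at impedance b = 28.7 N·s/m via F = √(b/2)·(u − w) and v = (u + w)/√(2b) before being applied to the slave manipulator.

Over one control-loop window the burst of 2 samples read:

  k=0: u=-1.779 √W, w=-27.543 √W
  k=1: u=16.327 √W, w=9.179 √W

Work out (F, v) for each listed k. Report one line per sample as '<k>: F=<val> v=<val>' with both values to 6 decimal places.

k=0: u−w=25.764000, u+w=-29.322000; √(b/2)=3.788139, √(2b)=7.576279; F=3.788139×25.764=97.597623, v=-29.322000/7.576279=-3.870238
k=1: u−w=7.148000, u+w=25.506000; √(b/2)=3.788139, √(2b)=7.576279; F=3.788139×7.148=27.077620, v=25.506000/7.576279=3.366560

0: F=97.597623 v=-3.870238
1: F=27.077620 v=3.366560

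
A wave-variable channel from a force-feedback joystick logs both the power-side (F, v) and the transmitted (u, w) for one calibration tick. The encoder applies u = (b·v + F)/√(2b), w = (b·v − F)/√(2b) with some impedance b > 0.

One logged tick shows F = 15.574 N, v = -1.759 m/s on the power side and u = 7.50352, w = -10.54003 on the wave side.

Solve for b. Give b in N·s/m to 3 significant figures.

u + w = -3.0365;  u + w = √(2b)·v, so √(2b) = -3.0365/(-1.759) = 1.7263.
b = (√(2b))²/2 = 2.9800/2 = 1.4900.
(Check via u − w = 2F/√(2b): u − w = 18.0435, 2F/√(2b) = 18.0435.)

b = 1.49 N·s/m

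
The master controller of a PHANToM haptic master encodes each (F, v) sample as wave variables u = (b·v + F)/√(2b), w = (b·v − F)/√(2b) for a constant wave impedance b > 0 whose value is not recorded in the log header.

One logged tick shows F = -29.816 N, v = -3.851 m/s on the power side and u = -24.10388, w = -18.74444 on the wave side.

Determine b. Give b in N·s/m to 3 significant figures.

b = 61.9 N·s/m

u + w = -42.84832;  u + w = √(2b)·v, so √(2b) = -42.84832/(-3.851) = 11.12654.
b = (√(2b))²/2 = 123.79998/2 = 61.89999.
(Check via u − w = 2F/√(2b): u − w = -5.35944, 2F/√(2b) = -5.35944.)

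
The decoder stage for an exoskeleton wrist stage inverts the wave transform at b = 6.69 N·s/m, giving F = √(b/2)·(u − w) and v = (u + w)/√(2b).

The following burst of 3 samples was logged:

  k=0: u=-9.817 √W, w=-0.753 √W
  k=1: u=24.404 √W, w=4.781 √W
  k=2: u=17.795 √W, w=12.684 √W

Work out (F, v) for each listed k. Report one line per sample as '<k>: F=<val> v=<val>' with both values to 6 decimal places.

k=0: u−w=-9.064000, u+w=-10.570000; √(b/2)=1.828934, √(2b)=3.657868; F=1.828934×(-9.064)=-16.577459, v=-10.570000/3.657868=-2.889661
k=1: u−w=19.623000, u+w=29.185000; √(b/2)=1.828934, √(2b)=3.657868; F=1.828934×19.623=35.889174, v=29.185000/3.657868=7.978691
k=2: u−w=5.111000, u+w=30.479000; √(b/2)=1.828934, √(2b)=3.657868; F=1.828934×5.111=9.347682, v=30.479000/3.657868=8.332449

0: F=-16.577459 v=-2.889661
1: F=35.889174 v=7.978691
2: F=9.347682 v=8.332449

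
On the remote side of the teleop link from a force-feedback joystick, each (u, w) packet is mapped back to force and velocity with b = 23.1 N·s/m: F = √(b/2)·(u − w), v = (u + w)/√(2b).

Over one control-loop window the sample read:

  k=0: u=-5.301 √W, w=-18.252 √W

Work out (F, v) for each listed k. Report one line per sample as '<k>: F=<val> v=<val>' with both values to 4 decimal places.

k=0: u−w=12.9510, u+w=-23.5530; √(b/2)=3.3985, √(2b)=6.7971; F=3.3985×12.951=44.0144, v=-23.5530/6.7971=-3.4652

0: F=44.0144 v=-3.4652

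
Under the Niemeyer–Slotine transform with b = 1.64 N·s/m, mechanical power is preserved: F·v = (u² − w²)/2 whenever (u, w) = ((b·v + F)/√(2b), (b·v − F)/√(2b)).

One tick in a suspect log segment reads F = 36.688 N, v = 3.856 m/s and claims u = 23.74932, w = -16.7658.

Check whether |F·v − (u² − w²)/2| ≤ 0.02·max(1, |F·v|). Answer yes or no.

yes

F·v = 36.688×3.856 = 141.46893 W.
(u² − w²)/2 = (564.03020 − 281.09205)/2 = 141.46908 W.
|Δ| = 0.00015;  2% of max(1, |F·v|) = 2.82938.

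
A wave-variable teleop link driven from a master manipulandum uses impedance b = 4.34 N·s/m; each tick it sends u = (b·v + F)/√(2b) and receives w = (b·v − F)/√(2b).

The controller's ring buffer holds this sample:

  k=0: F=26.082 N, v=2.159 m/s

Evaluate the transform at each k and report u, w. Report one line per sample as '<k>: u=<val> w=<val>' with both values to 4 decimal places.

0: u=12.0332 w=-5.6724

k=0: b·v=4.34×2.159=9.3701; √(2b)=2.9462; u=(9.3701+26.082)/2.9462=12.0332, w=(9.3701−26.082)/2.9462=-5.6724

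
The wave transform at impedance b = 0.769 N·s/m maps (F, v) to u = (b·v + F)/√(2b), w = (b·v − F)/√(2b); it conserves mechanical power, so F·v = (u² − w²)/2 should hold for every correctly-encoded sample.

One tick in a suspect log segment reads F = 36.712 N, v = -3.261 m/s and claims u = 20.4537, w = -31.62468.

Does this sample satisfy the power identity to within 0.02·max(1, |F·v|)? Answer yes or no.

F·v = 36.712×(-3.261) = -119.7178 W.
(u² − w²)/2 = (418.3538 − 1000.1204)/2 = -290.8833 W.
|Δ| = 171.1654;  2% of max(1, |F·v|) = 2.3944.

no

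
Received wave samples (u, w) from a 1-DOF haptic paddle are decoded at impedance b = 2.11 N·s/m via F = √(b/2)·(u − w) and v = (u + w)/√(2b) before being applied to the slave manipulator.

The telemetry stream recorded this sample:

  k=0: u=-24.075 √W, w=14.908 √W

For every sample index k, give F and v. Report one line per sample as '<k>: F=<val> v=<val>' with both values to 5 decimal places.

k=0: u−w=-38.98300, u+w=-9.16700; √(b/2)=1.02713, √(2b)=2.05426; F=1.02713×(-38.983)=-40.04068, v=-9.16700/2.05426=-4.46243

0: F=-40.04068 v=-4.46243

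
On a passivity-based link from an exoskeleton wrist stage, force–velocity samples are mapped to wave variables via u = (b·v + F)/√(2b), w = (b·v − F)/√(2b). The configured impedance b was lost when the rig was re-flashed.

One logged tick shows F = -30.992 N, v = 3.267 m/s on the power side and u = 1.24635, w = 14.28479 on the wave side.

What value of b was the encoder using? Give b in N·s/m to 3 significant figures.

b = 11.3 N·s/m

u + w = 15.5311;  u + w = √(2b)·v, so √(2b) = 15.5311/3.267 = 4.7539.
b = (√(2b))²/2 = 22.6000/2 = 11.3000.
(Check via u − w = 2F/√(2b): u − w = -13.0384, 2F/√(2b) = -13.0384.)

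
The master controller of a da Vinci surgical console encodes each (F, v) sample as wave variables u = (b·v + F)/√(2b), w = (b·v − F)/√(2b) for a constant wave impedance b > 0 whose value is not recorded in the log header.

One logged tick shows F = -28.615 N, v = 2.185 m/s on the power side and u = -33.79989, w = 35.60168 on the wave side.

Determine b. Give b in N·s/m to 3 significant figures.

b = 0.34 N·s/m

u + w = 1.80179;  u + w = √(2b)·v, so √(2b) = 1.80179/2.185 = 0.82462.
b = (√(2b))²/2 = 0.67999/2 = 0.34000.
(Check via u − w = 2F/√(2b): u − w = -69.40157, 2F/√(2b) = -69.40184.)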